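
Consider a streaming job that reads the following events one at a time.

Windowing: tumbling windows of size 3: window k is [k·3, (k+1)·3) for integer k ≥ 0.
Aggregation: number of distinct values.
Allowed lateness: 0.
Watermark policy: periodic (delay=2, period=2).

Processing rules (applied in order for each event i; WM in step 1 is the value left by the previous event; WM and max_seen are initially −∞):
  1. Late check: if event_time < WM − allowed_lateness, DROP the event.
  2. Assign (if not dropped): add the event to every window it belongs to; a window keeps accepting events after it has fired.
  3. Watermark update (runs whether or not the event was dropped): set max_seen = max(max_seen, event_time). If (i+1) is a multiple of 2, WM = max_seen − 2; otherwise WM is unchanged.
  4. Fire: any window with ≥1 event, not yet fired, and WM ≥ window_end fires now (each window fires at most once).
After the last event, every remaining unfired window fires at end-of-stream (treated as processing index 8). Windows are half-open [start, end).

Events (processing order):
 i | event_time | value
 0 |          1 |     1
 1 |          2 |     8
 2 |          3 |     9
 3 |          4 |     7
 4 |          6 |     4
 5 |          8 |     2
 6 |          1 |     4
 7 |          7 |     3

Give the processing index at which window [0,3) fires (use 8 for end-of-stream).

5

i=0 t=1 v=1: → [0,3); WM=−∞
i=1 t=2 v=8: → [0,3); WM=0
i=2 t=3 v=9: → [3,6); WM=0
i=3 t=4 v=7: → [3,6); WM=2
i=4 t=6 v=4: → [6,9); WM=2
i=5 t=8 v=2: → [6,9); WM=6; [0,3) fires=2 [3,6) fires=2
i=6 t=1 v=4: DROP (t<6-0); WM=6
i=7 t=7 v=3: → [6,9); WM=6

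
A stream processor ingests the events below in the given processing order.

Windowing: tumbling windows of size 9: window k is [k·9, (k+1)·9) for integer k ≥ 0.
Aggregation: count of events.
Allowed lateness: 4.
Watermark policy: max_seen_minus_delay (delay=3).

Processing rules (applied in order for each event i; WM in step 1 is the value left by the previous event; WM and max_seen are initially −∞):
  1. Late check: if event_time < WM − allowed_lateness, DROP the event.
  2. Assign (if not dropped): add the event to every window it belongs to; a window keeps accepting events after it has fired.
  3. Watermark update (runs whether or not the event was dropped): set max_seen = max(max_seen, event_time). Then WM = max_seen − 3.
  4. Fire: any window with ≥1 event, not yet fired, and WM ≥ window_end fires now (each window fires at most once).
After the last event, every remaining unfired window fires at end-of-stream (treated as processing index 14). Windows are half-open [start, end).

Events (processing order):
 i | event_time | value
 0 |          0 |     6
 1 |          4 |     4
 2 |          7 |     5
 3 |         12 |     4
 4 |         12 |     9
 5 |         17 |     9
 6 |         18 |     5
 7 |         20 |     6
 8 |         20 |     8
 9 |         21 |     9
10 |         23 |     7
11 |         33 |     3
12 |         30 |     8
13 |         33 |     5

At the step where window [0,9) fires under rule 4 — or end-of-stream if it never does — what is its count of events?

i=0 t=0 v=6: → [0,9); WM=-3
i=1 t=4 v=4: → [0,9); WM=1
i=2 t=7 v=5: → [0,9); WM=4
i=3 t=12 v=4: → [9,18); WM=9; [0,9) fires=3
i=4 t=12 v=9: → [9,18); WM=9
i=5 t=17 v=9: → [9,18); WM=14
i=6 t=18 v=5: → [18,27); WM=15
i=7 t=20 v=6: → [18,27); WM=17
i=8 t=20 v=8: → [18,27); WM=17
i=9 t=21 v=9: → [18,27); WM=18; [9,18) fires=3
i=10 t=23 v=7: → [18,27); WM=20
i=11 t=33 v=3: → [27,36); WM=30; [18,27) fires=5
i=12 t=30 v=8: → [27,36); WM=30
i=13 t=33 v=5: → [27,36); WM=30

3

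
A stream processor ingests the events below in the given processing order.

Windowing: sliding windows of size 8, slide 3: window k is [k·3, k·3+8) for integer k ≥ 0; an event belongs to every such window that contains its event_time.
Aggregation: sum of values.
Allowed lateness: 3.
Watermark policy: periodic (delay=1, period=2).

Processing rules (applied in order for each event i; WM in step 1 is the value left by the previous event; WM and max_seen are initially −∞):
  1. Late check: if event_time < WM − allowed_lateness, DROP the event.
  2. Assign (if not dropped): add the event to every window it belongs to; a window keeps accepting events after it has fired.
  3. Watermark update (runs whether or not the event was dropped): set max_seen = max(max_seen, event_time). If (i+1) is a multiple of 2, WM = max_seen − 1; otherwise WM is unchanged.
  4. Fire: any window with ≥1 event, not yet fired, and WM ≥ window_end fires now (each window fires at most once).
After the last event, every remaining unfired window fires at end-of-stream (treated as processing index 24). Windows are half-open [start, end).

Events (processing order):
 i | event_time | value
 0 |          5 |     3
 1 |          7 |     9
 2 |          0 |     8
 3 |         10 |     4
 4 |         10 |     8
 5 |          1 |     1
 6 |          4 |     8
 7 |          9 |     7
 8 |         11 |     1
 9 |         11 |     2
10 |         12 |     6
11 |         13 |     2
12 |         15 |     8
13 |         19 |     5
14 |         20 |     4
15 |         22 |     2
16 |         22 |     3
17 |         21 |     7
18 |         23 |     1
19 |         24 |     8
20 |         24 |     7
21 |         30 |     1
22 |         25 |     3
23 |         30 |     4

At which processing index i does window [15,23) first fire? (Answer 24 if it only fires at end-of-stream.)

i=0 t=5 v=3: → [3,11),[0,8); WM=−∞
i=1 t=7 v=9: → [6,14),[3,11),[0,8); WM=6
i=2 t=0 v=8: DROP (t<6-3); WM=6
i=3 t=10 v=4: → [9,17),[6,14),[3,11); WM=9; [0,8) fires=12
i=4 t=10 v=8: → [9,17),[6,14),[3,11); WM=9
i=5 t=1 v=1: DROP (t<9-3); WM=9
i=6 t=4 v=8: DROP (t<9-3); WM=9
i=7 t=9 v=7: → [9,17),[6,14),[3,11); WM=9
i=8 t=11 v=1: → [9,17),[6,14); WM=9
i=9 t=11 v=2: → [9,17),[6,14); WM=10
i=10 t=12 v=6: → [12,20),[9,17),[6,14); WM=10
i=11 t=13 v=2: → [12,20),[9,17),[6,14); WM=12; [3,11) fires=31
i=12 t=15 v=8: → [15,23),[12,20),[9,17); WM=12
i=13 t=19 v=5: → [18,26),[15,23),[12,20); WM=18; [6,14) fires=39 [9,17) fires=38
i=14 t=20 v=4: → [18,26),[15,23); WM=18
i=15 t=22 v=2: → [21,29),[18,26),[15,23); WM=21; [12,20) fires=21
i=16 t=22 v=3: → [21,29),[18,26),[15,23); WM=21
i=17 t=21 v=7: → [21,29),[18,26),[15,23); WM=21
i=18 t=23 v=1: → [21,29),[18,26); WM=21
i=19 t=24 v=8: → [24,32),[21,29),[18,26); WM=23; [15,23) fires=29
i=20 t=24 v=7: → [24,32),[21,29),[18,26); WM=23
i=21 t=30 v=1: → [30,38),[27,35),[24,32); WM=29; [18,26) fires=37 [21,29) fires=28
i=22 t=25 v=3: DROP (t<29-3); WM=29
i=23 t=30 v=4: → [30,38),[27,35),[24,32); WM=29

19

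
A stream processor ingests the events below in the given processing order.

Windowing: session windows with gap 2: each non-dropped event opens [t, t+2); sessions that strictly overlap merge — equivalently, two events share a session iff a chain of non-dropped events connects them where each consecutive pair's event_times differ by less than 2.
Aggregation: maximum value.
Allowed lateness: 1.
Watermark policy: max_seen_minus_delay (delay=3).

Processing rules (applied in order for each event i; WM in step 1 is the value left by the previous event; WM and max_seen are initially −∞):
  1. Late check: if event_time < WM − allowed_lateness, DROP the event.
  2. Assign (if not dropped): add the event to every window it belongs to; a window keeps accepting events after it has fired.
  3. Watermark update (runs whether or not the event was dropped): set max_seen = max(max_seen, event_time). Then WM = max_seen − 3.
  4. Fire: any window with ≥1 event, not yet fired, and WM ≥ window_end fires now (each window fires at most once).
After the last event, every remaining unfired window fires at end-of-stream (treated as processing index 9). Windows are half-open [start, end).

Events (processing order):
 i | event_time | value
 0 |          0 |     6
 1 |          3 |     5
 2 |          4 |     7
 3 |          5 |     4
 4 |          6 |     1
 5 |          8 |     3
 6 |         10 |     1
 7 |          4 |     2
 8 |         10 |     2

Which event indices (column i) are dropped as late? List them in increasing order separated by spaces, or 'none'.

7

i=0 t=0 v=6: → [0,2); WM=-3
i=1 t=3 v=5: → [3,5); WM=0
i=2 t=4 v=7: → [3,6); WM=1
i=3 t=5 v=4: → [3,7); WM=2
i=4 t=6 v=1: → [3,8); WM=3
i=5 t=8 v=3: → [8,10); WM=5
i=6 t=10 v=1: → [10,12); WM=7
i=7 t=4 v=2: DROP (t<7-1); WM=7
i=8 t=10 v=2: → [10,12); WM=7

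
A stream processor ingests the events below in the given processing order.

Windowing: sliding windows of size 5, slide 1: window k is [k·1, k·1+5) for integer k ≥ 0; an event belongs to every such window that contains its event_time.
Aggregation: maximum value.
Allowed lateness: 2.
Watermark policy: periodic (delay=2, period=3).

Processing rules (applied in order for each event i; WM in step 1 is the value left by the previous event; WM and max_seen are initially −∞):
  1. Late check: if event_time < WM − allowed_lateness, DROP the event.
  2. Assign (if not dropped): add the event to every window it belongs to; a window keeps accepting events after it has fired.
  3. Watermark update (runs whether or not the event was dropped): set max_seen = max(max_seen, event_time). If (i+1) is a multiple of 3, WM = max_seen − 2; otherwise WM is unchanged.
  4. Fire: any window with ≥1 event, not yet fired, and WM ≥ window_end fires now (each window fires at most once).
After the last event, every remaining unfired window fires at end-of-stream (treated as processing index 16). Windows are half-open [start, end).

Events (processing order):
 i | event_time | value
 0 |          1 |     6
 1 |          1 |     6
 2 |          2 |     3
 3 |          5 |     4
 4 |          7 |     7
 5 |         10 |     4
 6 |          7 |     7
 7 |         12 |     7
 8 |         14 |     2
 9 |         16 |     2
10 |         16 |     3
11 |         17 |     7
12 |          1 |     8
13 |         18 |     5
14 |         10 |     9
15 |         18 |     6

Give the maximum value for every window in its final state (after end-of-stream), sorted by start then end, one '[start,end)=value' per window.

[0,5)=6 [1,6)=6 [2,7)=4 [3,8)=7 [4,9)=7 [5,10)=7 [6,11)=7 [7,12)=7 [8,13)=7 [9,14)=7 [10,15)=7 [11,16)=7 [12,17)=7 [13,18)=7 [14,19)=7 [15,20)=7 [16,21)=7 [17,22)=7 [18,23)=6

i=0 t=1 v=6: → [1,6),[0,5); WM=−∞
i=1 t=1 v=6: → [1,6),[0,5); WM=−∞
i=2 t=2 v=3: → [2,7),[1,6),[0,5); WM=0
i=3 t=5 v=4: → [5,10),[4,9),[3,8),[2,7),[1,6); WM=0
i=4 t=7 v=7: → [7,12),[6,11),[5,10),[4,9),[3,8); WM=0
i=5 t=10 v=4: → [10,15),[9,14),[8,13),[7,12),[6,11); WM=8; [0,5) fires=6 [1,6) fires=6 [2,7) fires=4 [3,8) fires=7
i=6 t=7 v=7: → [7,12),[6,11),[5,10),[4,9),[3,8); WM=8
i=7 t=12 v=7: → [12,17),[11,16),[10,15),[9,14),[8,13); WM=8
i=8 t=14 v=2: → [14,19),[13,18),[12,17),[11,16),[10,15); WM=12; [4,9) fires=7 [5,10) fires=7 [6,11) fires=7 [7,12) fires=7
i=9 t=16 v=2: → [16,21),[15,20),[14,19),[13,18),[12,17); WM=12
i=10 t=16 v=3: → [16,21),[15,20),[14,19),[13,18),[12,17); WM=12
i=11 t=17 v=7: → [17,22),[16,21),[15,20),[14,19),[13,18); WM=15; [8,13) fires=7 [9,14) fires=7 [10,15) fires=7
i=12 t=1 v=8: DROP (t<15-2); WM=15
i=13 t=18 v=5: → [18,23),[17,22),[16,21),[15,20),[14,19); WM=15
i=14 t=10 v=9: DROP (t<15-2); WM=16; [11,16) fires=7
i=15 t=18 v=6: → [18,23),[17,22),[16,21),[15,20),[14,19); WM=16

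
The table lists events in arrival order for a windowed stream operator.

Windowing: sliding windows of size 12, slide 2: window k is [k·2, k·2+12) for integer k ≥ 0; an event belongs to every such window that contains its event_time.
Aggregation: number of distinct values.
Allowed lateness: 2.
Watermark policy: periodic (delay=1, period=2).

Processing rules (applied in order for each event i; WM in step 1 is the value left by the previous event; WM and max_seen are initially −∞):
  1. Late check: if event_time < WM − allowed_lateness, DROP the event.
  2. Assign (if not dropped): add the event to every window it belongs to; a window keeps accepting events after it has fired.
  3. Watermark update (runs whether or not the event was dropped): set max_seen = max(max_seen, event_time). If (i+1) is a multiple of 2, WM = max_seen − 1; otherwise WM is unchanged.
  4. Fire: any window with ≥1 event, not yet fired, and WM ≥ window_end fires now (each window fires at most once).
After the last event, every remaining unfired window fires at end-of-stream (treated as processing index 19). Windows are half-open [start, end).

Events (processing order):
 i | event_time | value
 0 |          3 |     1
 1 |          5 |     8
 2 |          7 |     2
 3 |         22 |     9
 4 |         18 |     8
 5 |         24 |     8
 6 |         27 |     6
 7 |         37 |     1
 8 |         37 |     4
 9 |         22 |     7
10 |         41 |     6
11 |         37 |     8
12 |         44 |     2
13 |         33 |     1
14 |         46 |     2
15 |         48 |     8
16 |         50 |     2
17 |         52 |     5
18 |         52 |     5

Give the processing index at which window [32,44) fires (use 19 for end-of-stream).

i=0 t=3 v=1: → [2,14),[0,12); WM=−∞
i=1 t=5 v=8: → [4,16),[2,14),[0,12); WM=4
i=2 t=7 v=2: → [6,18),[4,16),[2,14),[0,12); WM=4
i=3 t=22 v=9: → [22,34),[20,32),[18,30),[16,28),[14,26),[12,24); WM=21; [0,12) fires=3 [2,14) fires=3 [4,16) fires=2 [6,18) fires=1
i=4 t=18 v=8: DROP (t<21-2); WM=21
i=5 t=24 v=8: → [24,36),[22,34),[20,32),[18,30),[16,28),[14,26); WM=23
i=6 t=27 v=6: → [26,38),[24,36),[22,34),[20,32),[18,30),[16,28); WM=23
i=7 t=37 v=1: → [36,48),[34,46),[32,44),[30,42),[28,40),[26,38); WM=36; [12,24) fires=1 [14,26) fires=2 [16,28) fires=3 [18,30) fires=3 [20,32) fires=3 [22,34) fires=3 [24,36) fires=2
i=8 t=37 v=4: → [36,48),[34,46),[32,44),[30,42),[28,40),[26,38); WM=36
i=9 t=22 v=7: DROP (t<36-2); WM=36
i=10 t=41 v=6: → [40,52),[38,50),[36,48),[34,46),[32,44),[30,42); WM=36
i=11 t=37 v=8: → [36,48),[34,46),[32,44),[30,42),[28,40),[26,38); WM=40; [26,38) fires=4 [28,40) fires=3
i=12 t=44 v=2: → [44,56),[42,54),[40,52),[38,50),[36,48),[34,46); WM=40
i=13 t=33 v=1: DROP (t<40-2); WM=43; [30,42) fires=4
i=14 t=46 v=2: → [46,58),[44,56),[42,54),[40,52),[38,50),[36,48); WM=43
i=15 t=48 v=8: → [48,60),[46,58),[44,56),[42,54),[40,52),[38,50); WM=47; [32,44) fires=4 [34,46) fires=5
i=16 t=50 v=2: → [50,62),[48,60),[46,58),[44,56),[42,54),[40,52); WM=47
i=17 t=52 v=5: → [52,64),[50,62),[48,60),[46,58),[44,56),[42,54); WM=51; [36,48) fires=5 [38,50) fires=3
i=18 t=52 v=5: → [52,64),[50,62),[48,60),[46,58),[44,56),[42,54); WM=51

15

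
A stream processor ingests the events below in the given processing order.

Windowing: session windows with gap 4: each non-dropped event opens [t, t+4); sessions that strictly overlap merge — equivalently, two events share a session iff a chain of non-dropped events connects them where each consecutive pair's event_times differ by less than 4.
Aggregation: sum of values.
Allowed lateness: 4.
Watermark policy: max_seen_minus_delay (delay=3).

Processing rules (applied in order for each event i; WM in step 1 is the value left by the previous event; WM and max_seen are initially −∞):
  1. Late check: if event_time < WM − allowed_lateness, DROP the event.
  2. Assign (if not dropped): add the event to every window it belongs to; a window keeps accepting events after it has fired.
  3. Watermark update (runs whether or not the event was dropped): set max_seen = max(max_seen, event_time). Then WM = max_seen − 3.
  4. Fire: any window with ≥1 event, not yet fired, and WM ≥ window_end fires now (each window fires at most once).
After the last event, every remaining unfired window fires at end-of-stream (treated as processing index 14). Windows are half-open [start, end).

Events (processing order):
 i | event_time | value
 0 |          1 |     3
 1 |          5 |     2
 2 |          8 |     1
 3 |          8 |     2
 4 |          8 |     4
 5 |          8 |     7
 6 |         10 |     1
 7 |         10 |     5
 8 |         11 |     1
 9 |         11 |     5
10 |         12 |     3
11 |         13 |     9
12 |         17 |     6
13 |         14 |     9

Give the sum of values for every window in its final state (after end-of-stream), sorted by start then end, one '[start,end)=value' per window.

i=0 t=1 v=3: → [1,5); WM=-2
i=1 t=5 v=2: → [5,9); WM=2
i=2 t=8 v=1: → [5,12); WM=5
i=3 t=8 v=2: → [5,12); WM=5
i=4 t=8 v=4: → [5,12); WM=5
i=5 t=8 v=7: → [5,12); WM=5
i=6 t=10 v=1: → [5,14); WM=7
i=7 t=10 v=5: → [5,14); WM=7
i=8 t=11 v=1: → [5,15); WM=8
i=9 t=11 v=5: → [5,15); WM=8
i=10 t=12 v=3: → [5,16); WM=9
i=11 t=13 v=9: → [5,17); WM=10
i=12 t=17 v=6: → [17,21); WM=14
i=13 t=14 v=9: → [5,21); WM=14

[1,5)=3 [5,21)=55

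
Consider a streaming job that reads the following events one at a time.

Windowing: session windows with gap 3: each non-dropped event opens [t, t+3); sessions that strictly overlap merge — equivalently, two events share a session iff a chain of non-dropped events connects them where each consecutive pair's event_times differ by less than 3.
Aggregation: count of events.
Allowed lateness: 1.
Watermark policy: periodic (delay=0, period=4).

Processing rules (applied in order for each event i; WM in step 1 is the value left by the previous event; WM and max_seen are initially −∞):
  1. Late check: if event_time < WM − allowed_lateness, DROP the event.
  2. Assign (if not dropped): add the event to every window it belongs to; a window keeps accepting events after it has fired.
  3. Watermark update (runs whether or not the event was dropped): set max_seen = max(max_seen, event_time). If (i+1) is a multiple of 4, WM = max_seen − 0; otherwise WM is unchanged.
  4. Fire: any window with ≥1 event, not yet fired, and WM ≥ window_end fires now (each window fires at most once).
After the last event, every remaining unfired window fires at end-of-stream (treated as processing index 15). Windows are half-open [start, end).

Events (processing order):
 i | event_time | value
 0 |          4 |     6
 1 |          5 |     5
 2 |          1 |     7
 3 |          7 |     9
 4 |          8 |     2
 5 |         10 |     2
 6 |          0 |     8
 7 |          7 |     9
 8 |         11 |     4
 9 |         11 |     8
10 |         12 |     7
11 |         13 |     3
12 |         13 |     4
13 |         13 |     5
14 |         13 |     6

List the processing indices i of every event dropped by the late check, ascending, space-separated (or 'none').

6

i=0 t=4 v=6: → [4,7); WM=−∞
i=1 t=5 v=5: → [4,8); WM=−∞
i=2 t=1 v=7: → [1,4); WM=−∞
i=3 t=7 v=9: → [4,10); WM=7
i=4 t=8 v=2: → [4,11); WM=7
i=5 t=10 v=2: → [4,13); WM=7
i=6 t=0 v=8: DROP (t<7-1); WM=7
i=7 t=7 v=9: → [4,13); WM=10
i=8 t=11 v=4: → [4,14); WM=10
i=9 t=11 v=8: → [4,14); WM=10
i=10 t=12 v=7: → [4,15); WM=10
i=11 t=13 v=3: → [4,16); WM=13
i=12 t=13 v=4: → [4,16); WM=13
i=13 t=13 v=5: → [4,16); WM=13
i=14 t=13 v=6: → [4,16); WM=13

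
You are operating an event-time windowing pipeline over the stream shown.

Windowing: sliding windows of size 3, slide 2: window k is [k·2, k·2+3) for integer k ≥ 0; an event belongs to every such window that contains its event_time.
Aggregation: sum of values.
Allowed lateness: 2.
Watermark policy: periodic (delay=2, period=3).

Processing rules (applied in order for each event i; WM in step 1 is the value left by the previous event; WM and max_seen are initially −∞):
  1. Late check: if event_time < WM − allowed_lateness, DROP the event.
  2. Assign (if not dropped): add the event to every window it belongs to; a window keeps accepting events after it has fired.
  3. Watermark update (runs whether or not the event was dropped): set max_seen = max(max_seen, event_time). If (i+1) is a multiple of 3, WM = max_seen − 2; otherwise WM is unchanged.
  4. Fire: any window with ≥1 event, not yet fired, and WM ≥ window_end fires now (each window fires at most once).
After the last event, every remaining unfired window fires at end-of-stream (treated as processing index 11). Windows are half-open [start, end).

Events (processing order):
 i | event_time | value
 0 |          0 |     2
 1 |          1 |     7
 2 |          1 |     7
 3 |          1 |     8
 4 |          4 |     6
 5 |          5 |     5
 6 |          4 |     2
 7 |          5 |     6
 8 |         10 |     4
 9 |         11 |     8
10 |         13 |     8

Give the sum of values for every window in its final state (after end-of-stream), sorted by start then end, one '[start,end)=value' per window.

[0,3)=24 [2,5)=8 [4,7)=19 [8,11)=4 [10,13)=12 [12,15)=8

i=0 t=0 v=2: → [0,3); WM=−∞
i=1 t=1 v=7: → [0,3); WM=−∞
i=2 t=1 v=7: → [0,3); WM=-1
i=3 t=1 v=8: → [0,3); WM=-1
i=4 t=4 v=6: → [4,7),[2,5); WM=-1
i=5 t=5 v=5: → [4,7); WM=3; [0,3) fires=24
i=6 t=4 v=2: → [4,7),[2,5); WM=3
i=7 t=5 v=6: → [4,7); WM=3
i=8 t=10 v=4: → [10,13),[8,11); WM=8; [2,5) fires=8 [4,7) fires=19
i=9 t=11 v=8: → [10,13); WM=8
i=10 t=13 v=8: → [12,15); WM=8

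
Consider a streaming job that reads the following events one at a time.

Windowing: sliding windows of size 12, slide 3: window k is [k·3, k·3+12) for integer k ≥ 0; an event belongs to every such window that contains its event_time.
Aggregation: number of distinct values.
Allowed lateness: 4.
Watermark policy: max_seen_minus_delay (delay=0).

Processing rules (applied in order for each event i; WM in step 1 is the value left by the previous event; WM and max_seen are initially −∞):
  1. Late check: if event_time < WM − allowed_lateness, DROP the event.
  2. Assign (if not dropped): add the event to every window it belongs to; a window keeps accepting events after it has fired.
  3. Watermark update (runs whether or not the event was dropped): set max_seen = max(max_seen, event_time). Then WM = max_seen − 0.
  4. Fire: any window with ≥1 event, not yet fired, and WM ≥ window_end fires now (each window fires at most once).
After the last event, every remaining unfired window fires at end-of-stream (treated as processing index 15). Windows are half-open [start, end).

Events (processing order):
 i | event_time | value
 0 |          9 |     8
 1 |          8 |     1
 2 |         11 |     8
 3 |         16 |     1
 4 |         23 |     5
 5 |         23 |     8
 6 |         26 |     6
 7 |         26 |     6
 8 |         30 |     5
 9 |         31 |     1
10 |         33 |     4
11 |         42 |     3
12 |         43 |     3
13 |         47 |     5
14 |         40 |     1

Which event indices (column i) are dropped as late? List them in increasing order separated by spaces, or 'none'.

i=0 t=9 v=8: → [9,21),[6,18),[3,15),[0,12); WM=9
i=1 t=8 v=1: → [6,18),[3,15),[0,12); WM=9
i=2 t=11 v=8: → [9,21),[6,18),[3,15),[0,12); WM=11
i=3 t=16 v=1: → [15,27),[12,24),[9,21),[6,18); WM=16; [0,12) fires=2 [3,15) fires=2
i=4 t=23 v=5: → [21,33),[18,30),[15,27),[12,24); WM=23; [6,18) fires=2 [9,21) fires=2
i=5 t=23 v=8: → [21,33),[18,30),[15,27),[12,24); WM=23
i=6 t=26 v=6: → [24,36),[21,33),[18,30),[15,27); WM=26; [12,24) fires=3
i=7 t=26 v=6: → [24,36),[21,33),[18,30),[15,27); WM=26
i=8 t=30 v=5: → [30,42),[27,39),[24,36),[21,33); WM=30; [15,27) fires=4 [18,30) fires=3
i=9 t=31 v=1: → [30,42),[27,39),[24,36),[21,33); WM=31
i=10 t=33 v=4: → [33,45),[30,42),[27,39),[24,36); WM=33; [21,33) fires=4
i=11 t=42 v=3: → [42,54),[39,51),[36,48),[33,45); WM=42; [24,36) fires=4 [27,39) fires=3 [30,42) fires=3
i=12 t=43 v=3: → [42,54),[39,51),[36,48),[33,45); WM=43
i=13 t=47 v=5: → [45,57),[42,54),[39,51),[36,48); WM=47; [33,45) fires=2
i=14 t=40 v=1: DROP (t<47-4); WM=47

14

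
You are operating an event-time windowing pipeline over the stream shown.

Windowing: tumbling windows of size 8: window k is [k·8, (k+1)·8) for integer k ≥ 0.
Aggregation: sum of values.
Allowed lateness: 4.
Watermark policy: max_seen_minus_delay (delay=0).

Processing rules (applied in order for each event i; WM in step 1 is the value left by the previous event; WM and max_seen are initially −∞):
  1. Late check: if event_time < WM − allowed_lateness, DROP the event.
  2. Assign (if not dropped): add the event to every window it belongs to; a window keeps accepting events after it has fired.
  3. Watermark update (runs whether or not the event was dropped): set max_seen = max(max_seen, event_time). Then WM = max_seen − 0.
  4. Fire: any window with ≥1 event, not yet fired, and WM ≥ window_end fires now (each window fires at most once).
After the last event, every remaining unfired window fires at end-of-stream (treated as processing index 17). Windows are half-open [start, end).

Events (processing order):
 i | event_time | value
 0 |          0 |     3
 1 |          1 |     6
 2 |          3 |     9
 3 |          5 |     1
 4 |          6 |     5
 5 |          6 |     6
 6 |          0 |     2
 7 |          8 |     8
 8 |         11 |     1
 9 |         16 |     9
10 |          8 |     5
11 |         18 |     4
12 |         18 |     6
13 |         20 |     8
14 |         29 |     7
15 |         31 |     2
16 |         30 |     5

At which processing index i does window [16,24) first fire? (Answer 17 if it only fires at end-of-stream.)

i=0 t=0 v=3: → [0,8); WM=0
i=1 t=1 v=6: → [0,8); WM=1
i=2 t=3 v=9: → [0,8); WM=3
i=3 t=5 v=1: → [0,8); WM=5
i=4 t=6 v=5: → [0,8); WM=6
i=5 t=6 v=6: → [0,8); WM=6
i=6 t=0 v=2: DROP (t<6-4); WM=6
i=7 t=8 v=8: → [8,16); WM=8; [0,8) fires=30
i=8 t=11 v=1: → [8,16); WM=11
i=9 t=16 v=9: → [16,24); WM=16; [8,16) fires=9
i=10 t=8 v=5: DROP (t<16-4); WM=16
i=11 t=18 v=4: → [16,24); WM=18
i=12 t=18 v=6: → [16,24); WM=18
i=13 t=20 v=8: → [16,24); WM=20
i=14 t=29 v=7: → [24,32); WM=29; [16,24) fires=27
i=15 t=31 v=2: → [24,32); WM=31
i=16 t=30 v=5: → [24,32); WM=31

14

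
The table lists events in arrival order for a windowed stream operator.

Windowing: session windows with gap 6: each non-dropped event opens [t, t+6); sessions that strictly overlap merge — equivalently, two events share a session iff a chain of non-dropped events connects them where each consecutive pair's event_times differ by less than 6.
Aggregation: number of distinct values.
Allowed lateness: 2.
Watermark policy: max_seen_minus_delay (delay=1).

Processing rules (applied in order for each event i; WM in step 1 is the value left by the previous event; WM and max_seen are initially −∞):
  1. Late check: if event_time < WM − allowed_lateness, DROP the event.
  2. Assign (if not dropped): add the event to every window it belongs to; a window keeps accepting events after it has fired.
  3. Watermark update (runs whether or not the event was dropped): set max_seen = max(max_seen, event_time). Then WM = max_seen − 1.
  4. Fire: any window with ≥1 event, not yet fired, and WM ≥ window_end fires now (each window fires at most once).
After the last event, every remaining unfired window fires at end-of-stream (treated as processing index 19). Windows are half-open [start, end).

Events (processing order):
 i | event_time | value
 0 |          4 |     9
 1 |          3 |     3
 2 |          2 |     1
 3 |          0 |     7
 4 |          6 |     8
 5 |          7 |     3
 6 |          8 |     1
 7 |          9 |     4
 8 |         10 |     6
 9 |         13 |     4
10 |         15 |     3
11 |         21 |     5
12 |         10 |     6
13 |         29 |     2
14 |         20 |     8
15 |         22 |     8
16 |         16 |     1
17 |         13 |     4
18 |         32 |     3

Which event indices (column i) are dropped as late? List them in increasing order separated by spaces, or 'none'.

i=0 t=4 v=9: → [4,10); WM=3
i=1 t=3 v=3: → [3,10); WM=3
i=2 t=2 v=1: → [2,10); WM=3
i=3 t=0 v=7: DROP (t<3-2); WM=3
i=4 t=6 v=8: → [2,12); WM=5
i=5 t=7 v=3: → [2,13); WM=6
i=6 t=8 v=1: → [2,14); WM=7
i=7 t=9 v=4: → [2,15); WM=8
i=8 t=10 v=6: → [2,16); WM=9
i=9 t=13 v=4: → [2,19); WM=12
i=10 t=15 v=3: → [2,21); WM=14
i=11 t=21 v=5: → [21,27); WM=20
i=12 t=10 v=6: DROP (t<20-2); WM=20
i=13 t=29 v=2: → [29,35); WM=28
i=14 t=20 v=8: DROP (t<28-2); WM=28
i=15 t=22 v=8: DROP (t<28-2); WM=28
i=16 t=16 v=1: DROP (t<28-2); WM=28
i=17 t=13 v=4: DROP (t<28-2); WM=28
i=18 t=32 v=3: → [29,38); WM=31

3 12 14 15 16 17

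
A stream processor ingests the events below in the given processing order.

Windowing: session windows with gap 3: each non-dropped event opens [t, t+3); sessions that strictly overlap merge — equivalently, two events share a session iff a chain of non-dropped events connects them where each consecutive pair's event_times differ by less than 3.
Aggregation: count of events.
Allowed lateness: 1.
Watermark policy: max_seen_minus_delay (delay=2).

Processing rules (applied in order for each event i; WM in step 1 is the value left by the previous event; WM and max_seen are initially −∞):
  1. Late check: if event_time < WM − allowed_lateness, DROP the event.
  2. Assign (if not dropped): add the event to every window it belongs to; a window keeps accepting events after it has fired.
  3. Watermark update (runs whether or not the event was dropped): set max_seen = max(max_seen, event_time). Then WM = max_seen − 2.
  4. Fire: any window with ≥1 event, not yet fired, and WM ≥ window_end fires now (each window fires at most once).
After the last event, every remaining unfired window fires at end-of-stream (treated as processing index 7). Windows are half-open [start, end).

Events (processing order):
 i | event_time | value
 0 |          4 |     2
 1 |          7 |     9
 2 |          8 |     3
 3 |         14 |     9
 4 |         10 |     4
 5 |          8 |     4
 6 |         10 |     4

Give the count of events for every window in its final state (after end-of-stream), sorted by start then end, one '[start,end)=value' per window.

i=0 t=4 v=2: → [4,7); WM=2
i=1 t=7 v=9: → [7,10); WM=5
i=2 t=8 v=3: → [7,11); WM=6
i=3 t=14 v=9: → [14,17); WM=12
i=4 t=10 v=4: DROP (t<12-1); WM=12
i=5 t=8 v=4: DROP (t<12-1); WM=12
i=6 t=10 v=4: DROP (t<12-1); WM=12

[4,7)=1 [7,11)=2 [14,17)=1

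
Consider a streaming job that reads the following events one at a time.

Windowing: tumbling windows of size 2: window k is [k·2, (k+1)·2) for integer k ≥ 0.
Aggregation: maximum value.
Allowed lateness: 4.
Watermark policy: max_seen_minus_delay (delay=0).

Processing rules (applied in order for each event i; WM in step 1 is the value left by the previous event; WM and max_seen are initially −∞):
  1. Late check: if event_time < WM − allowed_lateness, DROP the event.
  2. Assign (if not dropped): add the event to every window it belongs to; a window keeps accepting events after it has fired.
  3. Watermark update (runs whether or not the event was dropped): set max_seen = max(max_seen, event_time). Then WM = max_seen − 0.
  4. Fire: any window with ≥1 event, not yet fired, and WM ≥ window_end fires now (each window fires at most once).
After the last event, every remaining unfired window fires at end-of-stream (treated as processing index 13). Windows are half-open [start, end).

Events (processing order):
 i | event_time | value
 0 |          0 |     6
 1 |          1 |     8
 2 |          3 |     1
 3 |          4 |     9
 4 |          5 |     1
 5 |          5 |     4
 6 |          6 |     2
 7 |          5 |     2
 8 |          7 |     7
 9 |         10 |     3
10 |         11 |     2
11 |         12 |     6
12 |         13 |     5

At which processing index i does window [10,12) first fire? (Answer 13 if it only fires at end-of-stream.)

i=0 t=0 v=6: → [0,2); WM=0
i=1 t=1 v=8: → [0,2); WM=1
i=2 t=3 v=1: → [2,4); WM=3; [0,2) fires=8
i=3 t=4 v=9: → [4,6); WM=4; [2,4) fires=1
i=4 t=5 v=1: → [4,6); WM=5
i=5 t=5 v=4: → [4,6); WM=5
i=6 t=6 v=2: → [6,8); WM=6; [4,6) fires=9
i=7 t=5 v=2: → [4,6); WM=6
i=8 t=7 v=7: → [6,8); WM=7
i=9 t=10 v=3: → [10,12); WM=10; [6,8) fires=7
i=10 t=11 v=2: → [10,12); WM=11
i=11 t=12 v=6: → [12,14); WM=12; [10,12) fires=3
i=12 t=13 v=5: → [12,14); WM=13

11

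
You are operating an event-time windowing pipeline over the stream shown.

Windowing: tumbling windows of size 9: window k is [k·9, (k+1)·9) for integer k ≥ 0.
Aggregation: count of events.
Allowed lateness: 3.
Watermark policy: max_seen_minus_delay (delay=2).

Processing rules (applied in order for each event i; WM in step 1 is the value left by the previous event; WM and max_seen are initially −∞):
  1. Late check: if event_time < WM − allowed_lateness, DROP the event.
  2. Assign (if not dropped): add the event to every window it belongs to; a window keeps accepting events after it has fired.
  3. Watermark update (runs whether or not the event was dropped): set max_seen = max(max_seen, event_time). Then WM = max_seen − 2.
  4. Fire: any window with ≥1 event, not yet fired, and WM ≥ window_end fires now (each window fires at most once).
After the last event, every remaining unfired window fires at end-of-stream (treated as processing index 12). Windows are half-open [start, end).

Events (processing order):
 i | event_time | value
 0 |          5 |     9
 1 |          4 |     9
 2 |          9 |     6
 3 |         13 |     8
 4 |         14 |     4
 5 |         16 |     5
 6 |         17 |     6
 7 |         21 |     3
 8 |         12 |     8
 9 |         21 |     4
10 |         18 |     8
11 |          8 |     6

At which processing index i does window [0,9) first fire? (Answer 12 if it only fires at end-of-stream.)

i=0 t=5 v=9: → [0,9); WM=3
i=1 t=4 v=9: → [0,9); WM=3
i=2 t=9 v=6: → [9,18); WM=7
i=3 t=13 v=8: → [9,18); WM=11; [0,9) fires=2
i=4 t=14 v=4: → [9,18); WM=12
i=5 t=16 v=5: → [9,18); WM=14
i=6 t=17 v=6: → [9,18); WM=15
i=7 t=21 v=3: → [18,27); WM=19; [9,18) fires=5
i=8 t=12 v=8: DROP (t<19-3); WM=19
i=9 t=21 v=4: → [18,27); WM=19
i=10 t=18 v=8: → [18,27); WM=19
i=11 t=8 v=6: DROP (t<19-3); WM=19

3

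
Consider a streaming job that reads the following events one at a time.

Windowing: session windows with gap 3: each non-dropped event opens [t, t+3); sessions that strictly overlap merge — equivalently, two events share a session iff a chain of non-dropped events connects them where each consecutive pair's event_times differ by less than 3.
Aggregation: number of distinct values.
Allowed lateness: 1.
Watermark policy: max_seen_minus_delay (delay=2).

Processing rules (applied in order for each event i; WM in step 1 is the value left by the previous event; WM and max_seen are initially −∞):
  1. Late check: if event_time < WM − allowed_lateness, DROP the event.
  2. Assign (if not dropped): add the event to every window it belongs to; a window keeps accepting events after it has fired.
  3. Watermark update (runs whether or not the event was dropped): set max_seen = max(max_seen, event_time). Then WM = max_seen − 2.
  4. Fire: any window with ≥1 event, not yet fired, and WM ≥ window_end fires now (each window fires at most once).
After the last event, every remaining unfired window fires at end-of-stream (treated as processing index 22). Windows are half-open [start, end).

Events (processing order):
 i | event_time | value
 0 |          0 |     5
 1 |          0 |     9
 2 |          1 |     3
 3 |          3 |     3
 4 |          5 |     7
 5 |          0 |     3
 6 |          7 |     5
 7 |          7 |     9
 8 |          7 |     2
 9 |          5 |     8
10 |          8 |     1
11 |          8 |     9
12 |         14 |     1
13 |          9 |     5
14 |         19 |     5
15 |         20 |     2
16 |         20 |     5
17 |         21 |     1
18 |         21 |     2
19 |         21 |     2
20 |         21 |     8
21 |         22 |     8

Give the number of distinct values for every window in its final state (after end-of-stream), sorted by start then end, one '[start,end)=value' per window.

i=0 t=0 v=5: → [0,3); WM=-2
i=1 t=0 v=9: → [0,3); WM=-2
i=2 t=1 v=3: → [0,4); WM=-1
i=3 t=3 v=3: → [0,6); WM=1
i=4 t=5 v=7: → [0,8); WM=3
i=5 t=0 v=3: DROP (t<3-1); WM=3
i=6 t=7 v=5: → [0,10); WM=5
i=7 t=7 v=9: → [0,10); WM=5
i=8 t=7 v=2: → [0,10); WM=5
i=9 t=5 v=8: → [0,10); WM=5
i=10 t=8 v=1: → [0,11); WM=6
i=11 t=8 v=9: → [0,11); WM=6
i=12 t=14 v=1: → [14,17); WM=12
i=13 t=9 v=5: DROP (t<12-1); WM=12
i=14 t=19 v=5: → [19,22); WM=17
i=15 t=20 v=2: → [19,23); WM=18
i=16 t=20 v=5: → [19,23); WM=18
i=17 t=21 v=1: → [19,24); WM=19
i=18 t=21 v=2: → [19,24); WM=19
i=19 t=21 v=2: → [19,24); WM=19
i=20 t=21 v=8: → [19,24); WM=19
i=21 t=22 v=8: → [19,25); WM=20

[0,11)=7 [14,17)=1 [19,25)=4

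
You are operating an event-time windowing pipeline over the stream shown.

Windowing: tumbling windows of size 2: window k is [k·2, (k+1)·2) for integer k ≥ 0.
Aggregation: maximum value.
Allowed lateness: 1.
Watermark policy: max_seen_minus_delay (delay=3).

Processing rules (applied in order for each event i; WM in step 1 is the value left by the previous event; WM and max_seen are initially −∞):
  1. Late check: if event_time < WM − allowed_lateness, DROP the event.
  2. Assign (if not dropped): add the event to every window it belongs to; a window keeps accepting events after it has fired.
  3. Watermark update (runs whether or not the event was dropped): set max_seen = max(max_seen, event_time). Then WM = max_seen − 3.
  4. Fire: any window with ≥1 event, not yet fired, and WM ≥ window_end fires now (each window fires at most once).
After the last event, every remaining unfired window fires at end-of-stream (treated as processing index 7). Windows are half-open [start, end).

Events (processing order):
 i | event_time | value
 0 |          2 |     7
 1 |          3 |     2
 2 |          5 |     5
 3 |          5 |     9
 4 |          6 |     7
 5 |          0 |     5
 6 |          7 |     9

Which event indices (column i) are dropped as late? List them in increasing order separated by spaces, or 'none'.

i=0 t=2 v=7: → [2,4); WM=-1
i=1 t=3 v=2: → [2,4); WM=0
i=2 t=5 v=5: → [4,6); WM=2
i=3 t=5 v=9: → [4,6); WM=2
i=4 t=6 v=7: → [6,8); WM=3
i=5 t=0 v=5: DROP (t<3-1); WM=3
i=6 t=7 v=9: → [6,8); WM=4; [2,4) fires=7

5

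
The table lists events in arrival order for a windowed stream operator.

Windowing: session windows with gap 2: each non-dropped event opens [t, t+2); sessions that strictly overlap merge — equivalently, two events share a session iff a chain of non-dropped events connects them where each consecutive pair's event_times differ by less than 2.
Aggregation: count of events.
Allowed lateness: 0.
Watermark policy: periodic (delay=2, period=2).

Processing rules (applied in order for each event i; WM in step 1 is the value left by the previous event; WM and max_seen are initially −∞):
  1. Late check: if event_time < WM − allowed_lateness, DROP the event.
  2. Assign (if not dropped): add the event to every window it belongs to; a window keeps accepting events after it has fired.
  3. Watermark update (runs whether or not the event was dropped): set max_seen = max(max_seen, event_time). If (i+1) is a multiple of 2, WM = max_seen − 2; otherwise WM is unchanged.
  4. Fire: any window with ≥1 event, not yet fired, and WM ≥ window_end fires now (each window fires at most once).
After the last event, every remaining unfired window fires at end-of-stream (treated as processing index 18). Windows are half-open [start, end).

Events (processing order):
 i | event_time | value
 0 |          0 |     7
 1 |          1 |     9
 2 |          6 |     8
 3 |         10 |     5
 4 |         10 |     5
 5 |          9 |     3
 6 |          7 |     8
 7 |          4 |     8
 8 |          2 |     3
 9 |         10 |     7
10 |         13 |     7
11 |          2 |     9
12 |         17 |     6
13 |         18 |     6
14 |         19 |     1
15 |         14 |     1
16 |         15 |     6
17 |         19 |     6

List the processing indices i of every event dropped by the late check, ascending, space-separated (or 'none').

6 7 8 11 15 16

i=0 t=0 v=7: → [0,2); WM=−∞
i=1 t=1 v=9: → [0,3); WM=-1
i=2 t=6 v=8: → [6,8); WM=-1
i=3 t=10 v=5: → [10,12); WM=8
i=4 t=10 v=5: → [10,12); WM=8
i=5 t=9 v=3: → [9,12); WM=8
i=6 t=7 v=8: DROP (t<8-0); WM=8
i=7 t=4 v=8: DROP (t<8-0); WM=8
i=8 t=2 v=3: DROP (t<8-0); WM=8
i=9 t=10 v=7: → [9,12); WM=8
i=10 t=13 v=7: → [13,15); WM=8
i=11 t=2 v=9: DROP (t<8-0); WM=11
i=12 t=17 v=6: → [17,19); WM=11
i=13 t=18 v=6: → [17,20); WM=16
i=14 t=19 v=1: → [17,21); WM=16
i=15 t=14 v=1: DROP (t<16-0); WM=17
i=16 t=15 v=6: DROP (t<17-0); WM=17
i=17 t=19 v=6: → [17,21); WM=17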